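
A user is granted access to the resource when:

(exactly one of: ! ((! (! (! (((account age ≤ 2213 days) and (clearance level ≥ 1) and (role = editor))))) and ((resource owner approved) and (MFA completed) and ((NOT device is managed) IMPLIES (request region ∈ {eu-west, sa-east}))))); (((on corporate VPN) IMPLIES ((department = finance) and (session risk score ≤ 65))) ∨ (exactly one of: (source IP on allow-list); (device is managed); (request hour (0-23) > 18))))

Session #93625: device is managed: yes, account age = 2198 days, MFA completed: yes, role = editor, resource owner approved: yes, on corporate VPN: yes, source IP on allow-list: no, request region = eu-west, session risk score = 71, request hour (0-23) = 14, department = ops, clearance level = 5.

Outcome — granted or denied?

Denied

Atomic conditions:
  account age ≤ 2213 days: 2198 ≤ 2213 is true
  clearance level ≥ 1: 5 ≥ 1 is true
  role = editor: editor == editor is true
  resource owner approved: yes → true
  MFA completed: yes → true
  NOT device is managed: yes → false
  request region ∈ {eu-west, sa-east}: eu-west is in the set → true
  on corporate VPN: yes → true
  department = finance: ops == finance is false
  session risk score ≤ 65: 71 ≤ 65 is false
  source IP on allow-list: no → false
  device is managed: yes → true
  request hour (0-23) > 18: 14 > 18 is false
Combine:
[1.1.1.1.1.1] true AND true AND true = true
[1.1.1.1.1] NOT true = false
[1.1.1.1] NOT false = true
[1.1.1] NOT true = false
[1.1.2.3] false → true (antecedent false ⇒ implication holds) = true
[1.1.2] true AND true AND true = true
[1.1] false AND true = false
[1] NOT false = true
[2.1.2] false AND false = false
[2.1] true → false = false
[2.2] exactly-one(false, true, false) = true
[2] false OR true = true
[root] exactly-one(true, true) = false
Overall: false → denied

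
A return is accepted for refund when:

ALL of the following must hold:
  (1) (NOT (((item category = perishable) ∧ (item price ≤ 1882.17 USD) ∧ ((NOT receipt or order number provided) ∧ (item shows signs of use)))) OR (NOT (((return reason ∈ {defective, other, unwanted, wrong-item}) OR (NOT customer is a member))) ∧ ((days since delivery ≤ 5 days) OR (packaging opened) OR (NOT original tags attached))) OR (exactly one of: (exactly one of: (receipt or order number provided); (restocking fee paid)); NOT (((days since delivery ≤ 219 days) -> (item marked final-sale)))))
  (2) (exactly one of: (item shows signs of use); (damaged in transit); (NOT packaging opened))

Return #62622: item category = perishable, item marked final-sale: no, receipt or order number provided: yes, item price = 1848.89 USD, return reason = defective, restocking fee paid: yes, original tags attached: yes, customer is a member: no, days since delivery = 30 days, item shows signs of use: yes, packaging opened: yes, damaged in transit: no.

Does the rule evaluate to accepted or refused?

Atomic conditions:
  item category = perishable: perishable == perishable is true
  item price ≤ 1882.17 USD: 1848.89 ≤ 1882.17 is true
  NOT receipt or order number provided: yes → false
  item shows signs of use: yes → true
  return reason ∈ {defective, other, unwanted, wrong-item}: defective is in the set → true
  NOT customer is a member: no → true
  days since delivery ≤ 5 days: 30 ≤ 5 is false
  packaging opened: yes → true
  NOT original tags attached: yes → false
  receipt or order number provided: yes → true
  restocking fee paid: yes → true
  days since delivery ≤ 219 days: 30 ≤ 219 is true
  item marked final-sale: no → false
  damaged in transit: no → false
  NOT packaging opened: yes → false
Combine:
[1.1.1.3] false AND true = false
[1.1.1] true AND true AND false = false
[1.1] NOT false = true
[1.2.1.1] true OR true = true
[1.2.1] NOT true = false
[1.2.2] false OR true OR false = true
[1.2] false AND true = false
[1.3.1] exactly-one(true, true) = false
[1.3.2.1] true → false = false
[1.3.2] NOT false = true
[1.3] exactly-one(false, true) = true
[1] true OR false OR true = true
[2] exactly-one(true, false, false) = true
[root] true AND true = true
Overall: true → accepted

Accepted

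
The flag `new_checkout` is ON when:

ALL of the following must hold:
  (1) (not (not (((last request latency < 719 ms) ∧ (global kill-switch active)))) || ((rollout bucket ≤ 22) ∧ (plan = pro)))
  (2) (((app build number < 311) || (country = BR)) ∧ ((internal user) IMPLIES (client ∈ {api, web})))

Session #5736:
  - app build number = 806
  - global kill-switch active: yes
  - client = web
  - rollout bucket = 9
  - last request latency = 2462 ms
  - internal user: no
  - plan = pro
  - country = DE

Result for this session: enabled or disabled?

Disabled

Atomic conditions:
  last request latency < 719 ms: 2462 < 719 is false
  global kill-switch active: yes → true
  rollout bucket ≤ 22: 9 ≤ 22 is true
  plan = pro: pro == pro is true
  app build number < 311: 806 < 311 is false
  country = BR: DE == BR is false
  internal user: no → false
  client ∈ {api, web}: web is in the set → true
Combine:
[1.1.1.1] false AND true = false
[1.1.1] NOT false = true
[1.1] NOT true = false
[1.2] true AND true = true
[1] false OR true = true
[2.1] false OR false = false
[2.2] false → true (antecedent false ⇒ implication holds) = true
[2] false AND true = false
[root] true AND false = false
Overall: false → disabled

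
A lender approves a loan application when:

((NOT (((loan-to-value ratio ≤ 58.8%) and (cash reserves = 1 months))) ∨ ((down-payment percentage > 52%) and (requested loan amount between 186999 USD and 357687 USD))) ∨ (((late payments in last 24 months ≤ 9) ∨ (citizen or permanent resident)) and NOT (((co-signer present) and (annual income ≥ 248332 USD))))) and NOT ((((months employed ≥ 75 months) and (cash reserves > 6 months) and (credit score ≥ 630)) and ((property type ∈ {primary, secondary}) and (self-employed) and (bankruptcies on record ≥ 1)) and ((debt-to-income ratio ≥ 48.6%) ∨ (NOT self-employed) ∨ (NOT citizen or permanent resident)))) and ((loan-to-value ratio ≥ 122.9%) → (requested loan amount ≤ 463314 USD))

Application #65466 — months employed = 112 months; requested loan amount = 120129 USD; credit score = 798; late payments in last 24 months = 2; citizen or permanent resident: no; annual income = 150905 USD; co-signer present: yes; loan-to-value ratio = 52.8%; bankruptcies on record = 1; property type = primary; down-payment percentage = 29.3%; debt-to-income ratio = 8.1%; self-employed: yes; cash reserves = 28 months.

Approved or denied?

Atomic conditions:
  loan-to-value ratio ≤ 58.8%: 52.8 ≤ 58.8 is true
  cash reserves = 1 months: 28 == 1 is false
  down-payment percentage > 52%: 29.3 > 52 is false
  requested loan amount between 186999 USD and 357687 USD: 120129 in [186999, 357687] is false
  late payments in last 24 months ≤ 9: 2 ≤ 9 is true
  citizen or permanent resident: no → false
  co-signer present: yes → true
  annual income ≥ 248332 USD: 150905 ≥ 248332 is false
  months employed ≥ 75 months: 112 ≥ 75 is true
  cash reserves > 6 months: 28 > 6 is true
  credit score ≥ 630: 798 ≥ 630 is true
  property type ∈ {primary, secondary}: primary is in the set → true
  self-employed: yes → true
  bankruptcies on record ≥ 1: 1 ≥ 1 is true
  debt-to-income ratio ≥ 48.6%: 8.1 ≥ 48.6 is false
  NOT self-employed: yes → false
  NOT citizen or permanent resident: no → true
  loan-to-value ratio ≥ 122.9%: 52.8 ≥ 122.9 is false
  requested loan amount ≤ 463314 USD: 120129 ≤ 463314 is true
Combine:
[1.1.1.1] true AND false = false
[1.1.1] NOT false = true
[1.1.2] false AND false = false
[1.1] true OR false = true
[1.2.1] true OR false = true
[1.2.2.1] true AND false = false
[1.2.2] NOT false = true
[1.2] true AND true = true
[1] true OR true = true
[2.1.1] true AND true AND true = true
[2.1.2] true AND true AND true = true
[2.1.3] false OR false OR true = true
[2.1] true AND true AND true = true
[2] NOT true = false
[3] false → true (antecedent false ⇒ implication holds) = true
[root] true AND false AND true = false
Overall: false → denied

Denied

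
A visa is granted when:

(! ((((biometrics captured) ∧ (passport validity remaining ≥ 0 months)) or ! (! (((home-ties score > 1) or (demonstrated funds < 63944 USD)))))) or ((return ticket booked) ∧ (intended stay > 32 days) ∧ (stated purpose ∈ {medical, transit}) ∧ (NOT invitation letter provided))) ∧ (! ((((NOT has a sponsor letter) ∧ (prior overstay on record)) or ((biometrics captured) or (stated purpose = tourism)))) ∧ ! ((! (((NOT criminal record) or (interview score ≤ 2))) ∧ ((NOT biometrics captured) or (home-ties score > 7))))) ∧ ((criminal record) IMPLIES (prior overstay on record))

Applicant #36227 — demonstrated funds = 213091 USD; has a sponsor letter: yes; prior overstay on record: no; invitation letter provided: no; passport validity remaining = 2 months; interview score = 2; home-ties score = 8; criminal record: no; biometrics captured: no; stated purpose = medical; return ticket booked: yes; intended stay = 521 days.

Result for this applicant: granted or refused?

Granted

Atomic conditions:
  biometrics captured: no → false
  passport validity remaining ≥ 0 months: 2 ≥ 0 is true
  home-ties score > 1: 8 > 1 is true
  demonstrated funds < 63944 USD: 213091 < 63944 is false
  return ticket booked: yes → true
  intended stay > 32 days: 521 > 32 is true
  stated purpose ∈ {medical, transit}: medical is in the set → true
  NOT invitation letter provided: no → true
  NOT has a sponsor letter: yes → false
  prior overstay on record: no → false
  stated purpose = tourism: medical == tourism is false
  NOT criminal record: no → true
  interview score ≤ 2: 2 ≤ 2 is true
  NOT biometrics captured: no → true
  home-ties score > 7: 8 > 7 is true
  criminal record: no → false
Combine:
[1.1.1.1] false AND true = false
[1.1.1.2.1.1] true OR false = true
[1.1.1.2.1] NOT true = false
[1.1.1.2] NOT false = true
[1.1.1] false OR true = true
[1.1] NOT true = false
[1.2] true AND true AND true AND true = true
[1] false OR true = true
[2.1.1.1] false AND false = false
[2.1.1.2] false OR false = false
[2.1.1] false OR false = false
[2.1] NOT false = true
[2.2.1.1.1] true OR true = true
[2.2.1.1] NOT true = false
[2.2.1.2] true OR true = true
[2.2.1] false AND true = false
[2.2] NOT false = true
[2] true AND true = true
[3] false → false (antecedent false ⇒ implication holds) = true
[root] true AND true AND true = true
Overall: true → granted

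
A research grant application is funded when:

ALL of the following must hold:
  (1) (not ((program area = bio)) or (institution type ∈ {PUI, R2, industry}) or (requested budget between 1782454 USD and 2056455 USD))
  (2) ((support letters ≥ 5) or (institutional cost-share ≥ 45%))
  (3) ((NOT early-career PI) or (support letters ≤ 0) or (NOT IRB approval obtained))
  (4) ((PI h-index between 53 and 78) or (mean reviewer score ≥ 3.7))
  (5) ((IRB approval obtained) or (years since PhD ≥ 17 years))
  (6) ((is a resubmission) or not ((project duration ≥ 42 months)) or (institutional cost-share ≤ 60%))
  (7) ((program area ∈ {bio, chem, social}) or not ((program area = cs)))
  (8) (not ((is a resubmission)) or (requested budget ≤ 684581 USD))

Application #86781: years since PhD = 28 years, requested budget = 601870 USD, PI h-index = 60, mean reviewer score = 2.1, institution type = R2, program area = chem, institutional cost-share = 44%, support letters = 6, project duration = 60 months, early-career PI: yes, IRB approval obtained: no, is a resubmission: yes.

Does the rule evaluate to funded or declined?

Atomic conditions:
  program area = bio: chem == bio is false
  institution type ∈ {PUI, R2, industry}: R2 is in the set → true
  requested budget between 1782454 USD and 2056455 USD: 601870 in [1782454, 2056455] is false
  support letters ≥ 5: 6 ≥ 5 is true
  institutional cost-share ≥ 45%: 44 ≥ 45 is false
  NOT early-career PI: yes → false
  support letters ≤ 0: 6 ≤ 0 is false
  NOT IRB approval obtained: no → true
  PI h-index between 53 and 78: 60 in [53, 78] is true
  mean reviewer score ≥ 3.7: 2.1 ≥ 3.7 is false
  IRB approval obtained: no → false
  years since PhD ≥ 17 years: 28 ≥ 17 is true
  is a resubmission: yes → true
  project duration ≥ 42 months: 60 ≥ 42 is true
  institutional cost-share ≤ 60%: 44 ≤ 60 is true
  program area ∈ {bio, chem, social}: chem is in the set → true
  program area = cs: chem == cs is false
  requested budget ≤ 684581 USD: 601870 ≤ 684581 is true
Combine:
[1.1] NOT false = true
[1] true OR true OR false = true
[2] true OR false = true
[3] false OR false OR true = true
[4] true OR false = true
[5] false OR true = true
[6.2] NOT true = false
[6] true OR false OR true = true
[7.2] NOT false = true
[7] true OR true = true
[8.1] NOT true = false
[8] false OR true = true
[root] true AND true AND true AND true AND true AND true AND true AND true = true
Overall: true → funded

Funded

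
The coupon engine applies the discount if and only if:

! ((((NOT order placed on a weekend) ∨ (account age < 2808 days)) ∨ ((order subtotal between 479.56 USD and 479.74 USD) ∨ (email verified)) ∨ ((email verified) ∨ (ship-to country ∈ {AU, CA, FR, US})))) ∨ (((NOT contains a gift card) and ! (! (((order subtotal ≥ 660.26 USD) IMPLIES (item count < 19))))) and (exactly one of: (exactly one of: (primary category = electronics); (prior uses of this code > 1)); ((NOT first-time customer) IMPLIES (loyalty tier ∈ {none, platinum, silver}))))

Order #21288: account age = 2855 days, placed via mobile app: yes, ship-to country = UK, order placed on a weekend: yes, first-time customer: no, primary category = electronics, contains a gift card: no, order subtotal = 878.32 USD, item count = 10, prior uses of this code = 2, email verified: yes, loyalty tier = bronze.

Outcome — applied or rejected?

Rejected

Atomic conditions:
  NOT order placed on a weekend: yes → false
  account age < 2808 days: 2855 < 2808 is false
  order subtotal between 479.56 USD and 479.74 USD: 878.32 in [479.56, 479.74] is false
  email verified: yes → true
  ship-to country ∈ {AU, CA, FR, US}: UK is not in the set → false
  NOT contains a gift card: no → true
  order subtotal ≥ 660.26 USD: 878.32 ≥ 660.26 is true
  item count < 19: 10 < 19 is true
  primary category = electronics: electronics == electronics is true
  prior uses of this code > 1: 2 > 1 is true
  NOT first-time customer: no → true
  loyalty tier ∈ {none, platinum, silver}: bronze is not in the set → false
Combine:
[1.1.1] false OR false = false
[1.1.2] false OR true = true
[1.1.3] true OR false = true
[1.1] false OR true OR true = true
[1] NOT true = false
[2.1.2.1.1] true → true = true
[2.1.2.1] NOT true = false
[2.1.2] NOT false = true
[2.1] true AND true = true
[2.2.1] exactly-one(true, true) = false
[2.2.2] true → false = false
[2.2] exactly-one(false, false) = false
[2] true AND false = false
[root] false OR false = false
Overall: false → rejected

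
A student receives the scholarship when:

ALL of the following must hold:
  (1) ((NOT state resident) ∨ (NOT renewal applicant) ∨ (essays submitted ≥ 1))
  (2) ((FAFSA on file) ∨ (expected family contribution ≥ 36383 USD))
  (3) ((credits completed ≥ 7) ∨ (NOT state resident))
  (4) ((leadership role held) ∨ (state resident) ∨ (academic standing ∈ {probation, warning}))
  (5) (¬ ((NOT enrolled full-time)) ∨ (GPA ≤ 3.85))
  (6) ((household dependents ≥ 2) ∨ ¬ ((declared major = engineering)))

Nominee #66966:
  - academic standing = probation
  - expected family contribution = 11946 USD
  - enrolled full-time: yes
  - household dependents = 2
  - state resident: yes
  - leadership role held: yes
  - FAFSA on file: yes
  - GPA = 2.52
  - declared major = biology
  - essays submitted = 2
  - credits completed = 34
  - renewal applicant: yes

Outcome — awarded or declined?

Awarded

Atomic conditions:
  NOT state resident: yes → false
  NOT renewal applicant: yes → false
  essays submitted ≥ 1: 2 ≥ 1 is true
  FAFSA on file: yes → true
  expected family contribution ≥ 36383 USD: 11946 ≥ 36383 is false
  credits completed ≥ 7: 34 ≥ 7 is true
  leadership role held: yes → true
  state resident: yes → true
  academic standing ∈ {probation, warning}: probation is in the set → true
  NOT enrolled full-time: yes → false
  GPA ≤ 3.85: 2.52 ≤ 3.85 is true
  household dependents ≥ 2: 2 ≥ 2 is true
  declared major = engineering: biology == engineering is false
Combine:
[1] false OR false OR true = true
[2] true OR false = true
[3] true OR false = true
[4] true OR true OR true = true
[5.1] NOT false = true
[5] true OR true = true
[6.2] NOT false = true
[6] true OR true = true
[root] true AND true AND true AND true AND true AND true = true
Overall: true → awarded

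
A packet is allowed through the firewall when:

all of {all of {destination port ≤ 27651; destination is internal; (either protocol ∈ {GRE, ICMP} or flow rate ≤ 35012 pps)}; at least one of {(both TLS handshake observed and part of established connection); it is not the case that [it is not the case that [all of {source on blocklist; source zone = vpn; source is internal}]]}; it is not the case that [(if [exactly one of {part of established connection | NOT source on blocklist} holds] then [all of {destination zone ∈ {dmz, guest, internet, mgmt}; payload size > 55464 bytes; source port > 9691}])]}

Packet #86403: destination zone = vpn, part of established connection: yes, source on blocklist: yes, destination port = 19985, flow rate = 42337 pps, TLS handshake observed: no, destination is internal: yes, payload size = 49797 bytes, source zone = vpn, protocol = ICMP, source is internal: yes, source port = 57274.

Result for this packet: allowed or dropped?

Allowed

Atomic conditions:
  destination port ≤ 27651: 19985 ≤ 27651 is true
  destination is internal: yes → true
  protocol ∈ {GRE, ICMP}: ICMP is in the set → true
  flow rate ≤ 35012 pps: 42337 ≤ 35012 is false
  TLS handshake observed: no → false
  part of established connection: yes → true
  source on blocklist: yes → true
  source zone = vpn: vpn == vpn is true
  source is internal: yes → true
  NOT source on blocklist: yes → false
  destination zone ∈ {dmz, guest, internet, mgmt}: vpn is not in the set → false
  payload size > 55464 bytes: 49797 > 55464 is false
  source port > 9691: 57274 > 9691 is true
Combine:
[1.3] true OR false = true
[1] true AND true AND true = true
[2.1] false AND true = false
[2.2.1.1] true AND true AND true = true
[2.2.1] NOT true = false
[2.2] NOT false = true
[2] false OR true = true
[3.1.1] exactly-one(true, false) = true
[3.1.2] false AND false AND true = false
[3.1] true → false = false
[3] NOT false = true
[root] true AND true AND true = true
Overall: true → allowed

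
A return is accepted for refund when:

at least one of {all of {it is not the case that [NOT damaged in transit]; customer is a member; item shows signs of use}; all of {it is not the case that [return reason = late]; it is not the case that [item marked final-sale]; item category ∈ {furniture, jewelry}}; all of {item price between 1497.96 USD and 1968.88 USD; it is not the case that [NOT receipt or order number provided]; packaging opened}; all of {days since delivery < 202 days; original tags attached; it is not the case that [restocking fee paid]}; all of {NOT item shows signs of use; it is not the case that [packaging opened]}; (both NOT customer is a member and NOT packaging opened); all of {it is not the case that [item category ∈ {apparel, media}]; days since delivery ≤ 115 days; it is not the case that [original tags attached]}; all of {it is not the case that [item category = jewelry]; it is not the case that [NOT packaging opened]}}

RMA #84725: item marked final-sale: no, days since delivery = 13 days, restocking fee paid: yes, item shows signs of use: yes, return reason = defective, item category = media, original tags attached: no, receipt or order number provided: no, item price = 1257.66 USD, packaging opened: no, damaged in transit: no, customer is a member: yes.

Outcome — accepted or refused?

Refused

Atomic conditions:
  NOT damaged in transit: no → true
  customer is a member: yes → true
  item shows signs of use: yes → true
  return reason = late: defective == late is false
  item marked final-sale: no → false
  item category ∈ {furniture, jewelry}: media is not in the set → false
  item price between 1497.96 USD and 1968.88 USD: 1257.66 in [1497.96, 1968.88] is false
  NOT receipt or order number provided: no → true
  packaging opened: no → false
  days since delivery < 202 days: 13 < 202 is true
  original tags attached: no → false
  restocking fee paid: yes → true
  NOT item shows signs of use: yes → false
  NOT customer is a member: yes → false
  NOT packaging opened: no → true
  item category ∈ {apparel, media}: media is in the set → true
  days since delivery ≤ 115 days: 13 ≤ 115 is true
  item category = jewelry: media == jewelry is false
Combine:
[1.1] NOT true = false
[1] false AND true AND true = false
[2.1] NOT false = true
[2.2] NOT false = true
[2] true AND true AND false = false
[3.2] NOT true = false
[3] false AND false AND false = false
[4.3] NOT true = false
[4] true AND false AND false = false
[5.2] NOT false = true
[5] false AND true = false
[6] false AND true = false
[7.1] NOT true = false
[7.3] NOT false = true
[7] false AND true AND true = false
[8.1] NOT false = true
[8.2] NOT true = false
[8] true AND false = false
[root] false OR false OR false OR false OR false OR false OR false OR false = false
Overall: false → refused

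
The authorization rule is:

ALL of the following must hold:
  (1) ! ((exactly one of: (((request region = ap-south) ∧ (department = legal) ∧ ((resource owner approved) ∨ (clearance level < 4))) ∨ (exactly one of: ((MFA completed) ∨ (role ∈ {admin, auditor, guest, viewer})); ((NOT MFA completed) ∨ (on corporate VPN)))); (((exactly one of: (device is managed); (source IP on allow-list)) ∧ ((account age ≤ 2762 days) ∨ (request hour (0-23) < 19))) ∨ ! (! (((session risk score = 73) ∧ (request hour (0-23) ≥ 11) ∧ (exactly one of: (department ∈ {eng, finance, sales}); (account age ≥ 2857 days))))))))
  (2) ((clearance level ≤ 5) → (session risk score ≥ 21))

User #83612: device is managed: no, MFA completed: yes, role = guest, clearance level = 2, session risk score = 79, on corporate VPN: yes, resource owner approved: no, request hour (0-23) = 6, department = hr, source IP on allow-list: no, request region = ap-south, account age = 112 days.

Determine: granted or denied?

Atomic conditions:
  request region = ap-south: ap-south == ap-south is true
  department = legal: hr == legal is false
  resource owner approved: no → false
  clearance level < 4: 2 < 4 is true
  MFA completed: yes → true
  role ∈ {admin, auditor, guest, viewer}: guest is in the set → true
  NOT MFA completed: yes → false
  on corporate VPN: yes → true
  device is managed: no → false
  source IP on allow-list: no → false
  account age ≤ 2762 days: 112 ≤ 2762 is true
  request hour (0-23) < 19: 6 < 19 is true
  session risk score = 73: 79 == 73 is false
  request hour (0-23) ≥ 11: 6 ≥ 11 is false
  department ∈ {eng, finance, sales}: hr is not in the set → false
  account age ≥ 2857 days: 112 ≥ 2857 is false
  clearance level ≤ 5: 2 ≤ 5 is true
  session risk score ≥ 21: 79 ≥ 21 is true
Combine:
[1.1.1.1.3] false OR true = true
[1.1.1.1] true AND false AND true = false
[1.1.1.2.1] true OR true = true
[1.1.1.2.2] false OR true = true
[1.1.1.2] exactly-one(true, true) = false
[1.1.1] false OR false = false
[1.1.2.1.1] exactly-one(false, false) = false
[1.1.2.1.2] true OR true = true
[1.1.2.1] false AND true = false
[1.1.2.2.1.1.3] exactly-one(false, false) = false
[1.1.2.2.1.1] false AND false AND false = false
[1.1.2.2.1] NOT false = true
[1.1.2.2] NOT true = false
[1.1.2] false OR false = false
[1.1] exactly-one(false, false) = false
[1] NOT false = true
[2] true → true = true
[root] true AND true = true
Overall: true → granted

Granted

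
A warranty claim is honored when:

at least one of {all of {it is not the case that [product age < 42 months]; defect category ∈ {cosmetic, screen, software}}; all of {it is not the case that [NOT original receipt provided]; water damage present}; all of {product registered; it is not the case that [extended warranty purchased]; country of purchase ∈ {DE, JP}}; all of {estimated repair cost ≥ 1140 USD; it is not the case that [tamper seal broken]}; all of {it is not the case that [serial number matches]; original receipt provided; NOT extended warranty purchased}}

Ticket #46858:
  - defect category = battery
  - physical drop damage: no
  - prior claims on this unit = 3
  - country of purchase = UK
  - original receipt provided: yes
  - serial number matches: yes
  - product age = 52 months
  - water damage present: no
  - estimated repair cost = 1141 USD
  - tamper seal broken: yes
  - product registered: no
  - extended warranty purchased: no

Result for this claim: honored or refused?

Atomic conditions:
  product age < 42 months: 52 < 42 is false
  defect category ∈ {cosmetic, screen, software}: battery is not in the set → false
  NOT original receipt provided: yes → false
  water damage present: no → false
  product registered: no → false
  extended warranty purchased: no → false
  country of purchase ∈ {DE, JP}: UK is not in the set → false
  estimated repair cost ≥ 1140 USD: 1141 ≥ 1140 is true
  tamper seal broken: yes → true
  serial number matches: yes → true
  original receipt provided: yes → true
  NOT extended warranty purchased: no → true
Combine:
[1.1] NOT false = true
[1] true AND false = false
[2.1] NOT false = true
[2] true AND false = false
[3.2] NOT false = true
[3] false AND true AND false = false
[4.2] NOT true = false
[4] true AND false = false
[5.1] NOT true = false
[5] false AND true AND true = false
[root] false OR false OR false OR false OR false = false
Overall: false → refused

Refused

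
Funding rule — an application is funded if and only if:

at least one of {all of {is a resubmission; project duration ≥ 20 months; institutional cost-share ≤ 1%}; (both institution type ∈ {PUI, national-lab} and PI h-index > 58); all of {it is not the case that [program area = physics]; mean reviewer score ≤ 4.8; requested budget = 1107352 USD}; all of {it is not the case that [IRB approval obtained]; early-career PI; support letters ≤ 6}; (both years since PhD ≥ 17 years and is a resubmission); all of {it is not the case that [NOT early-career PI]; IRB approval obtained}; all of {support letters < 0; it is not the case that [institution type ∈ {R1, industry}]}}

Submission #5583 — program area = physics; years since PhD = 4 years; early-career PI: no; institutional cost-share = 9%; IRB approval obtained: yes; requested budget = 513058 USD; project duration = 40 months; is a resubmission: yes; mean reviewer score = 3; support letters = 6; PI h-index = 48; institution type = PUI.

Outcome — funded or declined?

Declined

Atomic conditions:
  is a resubmission: yes → true
  project duration ≥ 20 months: 40 ≥ 20 is true
  institutional cost-share ≤ 1%: 9 ≤ 1 is false
  institution type ∈ {PUI, national-lab}: PUI is in the set → true
  PI h-index > 58: 48 > 58 is false
  program area = physics: physics == physics is true
  mean reviewer score ≤ 4.8: 3 ≤ 4.8 is true
  requested budget = 1107352 USD: 513058 == 1107352 is false
  IRB approval obtained: yes → true
  early-career PI: no → false
  support letters ≤ 6: 6 ≤ 6 is true
  years since PhD ≥ 17 years: 4 ≥ 17 is false
  NOT early-career PI: no → true
  support letters < 0: 6 < 0 is false
  institution type ∈ {R1, industry}: PUI is not in the set → false
Combine:
[1] true AND true AND false = false
[2] true AND false = false
[3.1] NOT true = false
[3] false AND true AND false = false
[4.1] NOT true = false
[4] false AND false AND true = false
[5] false AND true = false
[6.1] NOT true = false
[6] false AND true = false
[7.2] NOT false = true
[7] false AND true = false
[root] false OR false OR false OR false OR false OR false OR false = false
Overall: false → declined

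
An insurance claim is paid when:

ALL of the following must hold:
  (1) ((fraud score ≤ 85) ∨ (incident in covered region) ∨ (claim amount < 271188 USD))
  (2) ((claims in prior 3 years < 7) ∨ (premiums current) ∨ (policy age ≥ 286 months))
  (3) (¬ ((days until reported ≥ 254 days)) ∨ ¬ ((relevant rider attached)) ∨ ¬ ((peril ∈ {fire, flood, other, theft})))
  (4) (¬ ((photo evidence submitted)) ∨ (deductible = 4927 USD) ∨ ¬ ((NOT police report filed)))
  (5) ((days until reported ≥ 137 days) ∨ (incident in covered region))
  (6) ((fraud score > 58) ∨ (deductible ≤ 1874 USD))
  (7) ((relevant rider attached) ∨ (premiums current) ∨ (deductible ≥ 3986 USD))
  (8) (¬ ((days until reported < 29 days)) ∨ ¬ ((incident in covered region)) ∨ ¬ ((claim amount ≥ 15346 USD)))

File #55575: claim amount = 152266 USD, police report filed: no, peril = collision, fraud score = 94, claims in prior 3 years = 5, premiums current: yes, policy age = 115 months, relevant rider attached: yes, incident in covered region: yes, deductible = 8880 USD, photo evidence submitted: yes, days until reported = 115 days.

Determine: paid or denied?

Denied

Atomic conditions:
  fraud score ≤ 85: 94 ≤ 85 is false
  incident in covered region: yes → true
  claim amount < 271188 USD: 152266 < 271188 is true
  claims in prior 3 years < 7: 5 < 7 is true
  premiums current: yes → true
  policy age ≥ 286 months: 115 ≥ 286 is false
  days until reported ≥ 254 days: 115 ≥ 254 is false
  relevant rider attached: yes → true
  peril ∈ {fire, flood, other, theft}: collision is not in the set → false
  photo evidence submitted: yes → true
  deductible = 4927 USD: 8880 == 4927 is false
  NOT police report filed: no → true
  days until reported ≥ 137 days: 115 ≥ 137 is false
  fraud score > 58: 94 > 58 is true
  deductible ≤ 1874 USD: 8880 ≤ 1874 is false
  deductible ≥ 3986 USD: 8880 ≥ 3986 is true
  days until reported < 29 days: 115 < 29 is false
  claim amount ≥ 15346 USD: 152266 ≥ 15346 is true
Combine:
[1] false OR true OR true = true
[2] true OR true OR false = true
[3.1] NOT false = true
[3.2] NOT true = false
[3.3] NOT false = true
[3] true OR false OR true = true
[4.1] NOT true = false
[4.3] NOT true = false
[4] false OR false OR false = false
[5] false OR true = true
[6] true OR false = true
[7] true OR true OR true = true
[8.1] NOT false = true
[8.2] NOT true = false
[8.3] NOT true = false
[8] true OR false OR false = true
[root] true AND true AND true AND false AND true AND true AND true AND true = false
Overall: false → denied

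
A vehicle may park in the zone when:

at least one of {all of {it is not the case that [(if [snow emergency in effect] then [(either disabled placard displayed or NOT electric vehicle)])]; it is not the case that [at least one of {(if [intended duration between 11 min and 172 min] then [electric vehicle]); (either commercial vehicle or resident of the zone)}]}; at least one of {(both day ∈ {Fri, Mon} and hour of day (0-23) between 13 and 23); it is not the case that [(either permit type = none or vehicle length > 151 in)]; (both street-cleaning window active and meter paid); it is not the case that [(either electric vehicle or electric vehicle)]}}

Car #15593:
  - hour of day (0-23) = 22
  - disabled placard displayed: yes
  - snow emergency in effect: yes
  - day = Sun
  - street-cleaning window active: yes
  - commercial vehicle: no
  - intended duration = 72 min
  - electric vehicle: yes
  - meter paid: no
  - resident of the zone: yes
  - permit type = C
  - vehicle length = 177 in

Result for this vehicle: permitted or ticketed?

Atomic conditions:
  snow emergency in effect: yes → true
  disabled placard displayed: yes → true
  NOT electric vehicle: yes → false
  intended duration between 11 min and 172 min: 72 in [11, 172] is true
  electric vehicle: yes → true
  commercial vehicle: no → false
  resident of the zone: yes → true
  day ∈ {Fri, Mon}: Sun is not in the set → false
  hour of day (0-23) between 13 and 23: 22 in [13, 23] is true
  permit type = none: C == none is false
  vehicle length > 151 in: 177 > 151 is true
  street-cleaning window active: yes → true
  meter paid: no → false
Combine:
[1.1.1.2] true OR false = true
[1.1.1] true → true = true
[1.1] NOT true = false
[1.2.1.1] true → true = true
[1.2.1.2] false OR true = true
[1.2.1] true OR true = true
[1.2] NOT true = false
[1] false AND false = false
[2.1] false AND true = false
[2.2.1] false OR true = true
[2.2] NOT true = false
[2.3] true AND false = false
[2.4.1] true OR true = true
[2.4] NOT true = false
[2] false OR false OR false OR false = false
[root] false OR false = false
Overall: false → ticketed

Ticketed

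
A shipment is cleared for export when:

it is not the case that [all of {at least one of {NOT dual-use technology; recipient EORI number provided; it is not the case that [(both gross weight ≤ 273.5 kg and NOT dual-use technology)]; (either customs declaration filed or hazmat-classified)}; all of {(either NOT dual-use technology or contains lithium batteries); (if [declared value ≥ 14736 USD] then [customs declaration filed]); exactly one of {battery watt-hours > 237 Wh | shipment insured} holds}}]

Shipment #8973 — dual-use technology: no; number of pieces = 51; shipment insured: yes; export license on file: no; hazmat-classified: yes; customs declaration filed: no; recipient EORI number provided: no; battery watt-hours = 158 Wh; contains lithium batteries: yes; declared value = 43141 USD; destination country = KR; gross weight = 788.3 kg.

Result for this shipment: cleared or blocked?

Cleared

Atomic conditions:
  NOT dual-use technology: no → true
  recipient EORI number provided: no → false
  gross weight ≤ 273.5 kg: 788.3 ≤ 273.5 is false
  customs declaration filed: no → false
  hazmat-classified: yes → true
  contains lithium batteries: yes → true
  declared value ≥ 14736 USD: 43141 ≥ 14736 is true
  battery watt-hours > 237 Wh: 158 > 237 is false
  shipment insured: yes → true
Combine:
[1.1.3.1] false AND true = false
[1.1.3] NOT false = true
[1.1.4] false OR true = true
[1.1] true OR false OR true OR true = true
[1.2.1] true OR true = true
[1.2.2] true → false = false
[1.2.3] exactly-one(false, true) = true
[1.2] true AND false AND true = false
[1] true AND false = false
[root] NOT false = true
Overall: true → cleared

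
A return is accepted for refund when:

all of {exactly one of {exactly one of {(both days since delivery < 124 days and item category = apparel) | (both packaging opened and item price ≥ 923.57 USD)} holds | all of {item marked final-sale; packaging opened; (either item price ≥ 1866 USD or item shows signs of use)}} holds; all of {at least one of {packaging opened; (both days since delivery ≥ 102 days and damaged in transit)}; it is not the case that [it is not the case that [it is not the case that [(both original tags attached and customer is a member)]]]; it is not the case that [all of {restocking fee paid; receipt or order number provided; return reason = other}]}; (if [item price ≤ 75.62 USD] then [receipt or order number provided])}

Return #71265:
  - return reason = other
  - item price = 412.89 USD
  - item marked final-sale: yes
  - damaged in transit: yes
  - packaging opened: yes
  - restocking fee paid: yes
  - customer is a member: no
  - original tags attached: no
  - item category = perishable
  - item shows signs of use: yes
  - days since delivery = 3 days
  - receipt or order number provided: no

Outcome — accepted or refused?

Atomic conditions:
  days since delivery < 124 days: 3 < 124 is true
  item category = apparel: perishable == apparel is false
  packaging opened: yes → true
  item price ≥ 923.57 USD: 412.89 ≥ 923.57 is false
  item marked final-sale: yes → true
  item price ≥ 1866 USD: 412.89 ≥ 1866 is false
  item shows signs of use: yes → true
  days since delivery ≥ 102 days: 3 ≥ 102 is false
  damaged in transit: yes → true
  original tags attached: no → false
  customer is a member: no → false
  restocking fee paid: yes → true
  receipt or order number provided: no → false
  return reason = other: other == other is true
  item price ≤ 75.62 USD: 412.89 ≤ 75.62 is false
Combine:
[1.1.1] true AND false = false
[1.1.2] true AND false = false
[1.1] exactly-one(false, false) = false
[1.2.3] false OR true = true
[1.2] true AND true AND true = true
[1] exactly-one(false, true) = true
[2.1.2] false AND true = false
[2.1] true OR false = true
[2.2.1.1.1] false AND false = false
[2.2.1.1] NOT false = true
[2.2.1] NOT true = false
[2.2] NOT false = true
[2.3.1] true AND false AND true = false
[2.3] NOT false = true
[2] true AND true AND true = true
[3] false → false (antecedent false ⇒ implication holds) = true
[root] true AND true AND true = true
Overall: true → accepted

Accepted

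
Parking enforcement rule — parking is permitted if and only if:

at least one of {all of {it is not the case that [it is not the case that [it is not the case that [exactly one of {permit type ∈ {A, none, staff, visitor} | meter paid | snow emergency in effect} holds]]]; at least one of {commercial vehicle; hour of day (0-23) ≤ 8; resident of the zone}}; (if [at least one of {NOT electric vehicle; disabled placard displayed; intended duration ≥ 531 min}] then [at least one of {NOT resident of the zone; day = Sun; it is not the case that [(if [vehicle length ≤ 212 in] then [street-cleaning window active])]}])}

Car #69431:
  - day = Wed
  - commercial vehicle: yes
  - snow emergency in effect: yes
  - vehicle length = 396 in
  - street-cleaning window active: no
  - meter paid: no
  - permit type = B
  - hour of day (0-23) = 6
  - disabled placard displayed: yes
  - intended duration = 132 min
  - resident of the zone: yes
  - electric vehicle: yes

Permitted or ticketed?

Atomic conditions:
  permit type ∈ {A, none, staff, visitor}: B is not in the set → false
  meter paid: no → false
  snow emergency in effect: yes → true
  commercial vehicle: yes → true
  hour of day (0-23) ≤ 8: 6 ≤ 8 is true
  resident of the zone: yes → true
  NOT electric vehicle: yes → false
  disabled placard displayed: yes → true
  intended duration ≥ 531 min: 132 ≥ 531 is false
  NOT resident of the zone: yes → false
  day = Sun: Wed == Sun is false
  vehicle length ≤ 212 in: 396 ≤ 212 is false
  street-cleaning window active: no → false
Combine:
[1.1.1.1.1] exactly-one(false, false, true) = true
[1.1.1.1] NOT true = false
[1.1.1] NOT false = true
[1.1] NOT true = false
[1.2] true OR true OR true = true
[1] false AND true = false
[2.1] false OR true OR false = true
[2.2.3.1] false → false (antecedent false ⇒ implication holds) = true
[2.2.3] NOT true = false
[2.2] false OR false OR false = false
[2] true → false = false
[root] false OR false = false
Overall: false → ticketed

Ticketed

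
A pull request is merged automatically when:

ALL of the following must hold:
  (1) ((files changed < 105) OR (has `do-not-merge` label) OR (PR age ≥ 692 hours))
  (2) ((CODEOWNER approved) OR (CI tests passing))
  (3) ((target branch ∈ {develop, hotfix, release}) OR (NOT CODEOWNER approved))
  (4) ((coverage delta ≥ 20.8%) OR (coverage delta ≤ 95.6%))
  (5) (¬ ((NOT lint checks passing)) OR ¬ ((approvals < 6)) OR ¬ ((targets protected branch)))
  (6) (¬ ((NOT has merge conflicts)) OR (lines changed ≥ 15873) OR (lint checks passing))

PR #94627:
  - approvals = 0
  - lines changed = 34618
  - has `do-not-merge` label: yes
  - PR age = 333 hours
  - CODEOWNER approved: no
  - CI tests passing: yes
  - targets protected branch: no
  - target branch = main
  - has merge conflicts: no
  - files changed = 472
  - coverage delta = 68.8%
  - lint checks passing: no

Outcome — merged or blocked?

Merged

Atomic conditions:
  files changed < 105: 472 < 105 is false
  has `do-not-merge` label: yes → true
  PR age ≥ 692 hours: 333 ≥ 692 is false
  CODEOWNER approved: no → false
  CI tests passing: yes → true
  target branch ∈ {develop, hotfix, release}: main is not in the set → false
  NOT CODEOWNER approved: no → true
  coverage delta ≥ 20.8%: 68.8 ≥ 20.8 is true
  coverage delta ≤ 95.6%: 68.8 ≤ 95.6 is true
  NOT lint checks passing: no → true
  approvals < 6: 0 < 6 is true
  targets protected branch: no → false
  NOT has merge conflicts: no → true
  lines changed ≥ 15873: 34618 ≥ 15873 is true
  lint checks passing: no → false
Combine:
[1] false OR true OR false = true
[2] false OR true = true
[3] false OR true = true
[4] true OR true = true
[5.1] NOT true = false
[5.2] NOT true = false
[5.3] NOT false = true
[5] false OR false OR true = true
[6.1] NOT true = false
[6] false OR true OR false = true
[root] true AND true AND true AND true AND true AND true = true
Overall: true → merged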